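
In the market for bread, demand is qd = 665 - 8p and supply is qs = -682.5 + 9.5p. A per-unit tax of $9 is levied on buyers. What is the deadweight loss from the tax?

Deadweight loss = 6156/35

Pre-tax equilibrium: p* = 77, q* = 49.
Tax on buyers shifts demand to qd = 665 − 8(p + 9) = 593 - 8p.
593 - 8p = -682.5 + 9.5p gives seller price ps = 2551/35; buyers pay pb = 2551/35 + 9 = 2866/35.
New quantity: q = 665 − 8(2866/35) = 347/35.
DWL = ½ × 9 × (49 − 347/35) = 6156/35.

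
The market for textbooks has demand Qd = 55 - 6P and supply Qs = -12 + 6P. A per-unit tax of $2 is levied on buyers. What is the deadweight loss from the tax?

Pre-tax equilibrium: P* = 67/12, Q* = 21.5.
Tax on buyers shifts demand to Qd = 55 − 6(P + 2) = 43 - 6P.
43 - 6P = -12 + 6P gives seller price Ps = 55/12; buyers pay Pb = 55/12 + 2 = 79/12.
New quantity: Q = 55 − 6(79/12) = 15.5.
DWL = ½ × 2 × (21.5 − 15.5) = 6.

Deadweight loss = 6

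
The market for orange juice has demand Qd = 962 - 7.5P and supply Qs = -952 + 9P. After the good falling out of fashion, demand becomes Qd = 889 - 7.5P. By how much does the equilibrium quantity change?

Original equilibrium: P* = 116, Q* = 92.
New equilibrium: 889 - 7.5P = -952 + 9P, so 1841 = 16.5P and P' = 3682/33; Q' = 889 − 7.5(3682/33) = 574/11.
Change in quantity: 574/11 − 92 = -438/11.

ΔQ = -438/11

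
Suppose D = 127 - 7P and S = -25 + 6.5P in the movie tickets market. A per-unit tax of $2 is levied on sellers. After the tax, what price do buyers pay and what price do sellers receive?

Pre-tax equilibrium: P* = 304/27, Q* = 1301/27.
Tax on sellers shifts supply to S = -25 + 6.5(P − 2) = -38 + 6.5P.
127 - 7P = -38 + 6.5P gives buyer price Pb = 110/9; sellers receive Ps = 110/9 − 2 = 92/9.
New quantity: Q = 127 − 7(110/9) = 373/9.

Buyers pay 110/9, sellers receive 92/9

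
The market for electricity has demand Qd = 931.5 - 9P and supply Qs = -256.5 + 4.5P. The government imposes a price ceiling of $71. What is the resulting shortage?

Equilibrium price would be P* = 88, so the ceiling at 71 binds.
At P = 71: Qd = 931.5 − 9(71) = 292.5, Qs = -256.5 + 4.5(71) = 63.
Shortage = 292.5 − 63 = 229.5.

Shortage = 229.5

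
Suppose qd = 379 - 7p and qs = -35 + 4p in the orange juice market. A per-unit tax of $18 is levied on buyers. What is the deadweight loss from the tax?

Pre-tax equilibrium: p* = 414/11, q* = 1271/11.
Tax on buyers shifts demand to qd = 379 − 7(p + 18) = 253 - 7p.
253 - 7p = -35 + 4p gives seller price ps = 288/11; buyers pay pb = 288/11 + 18 = 486/11.
New quantity: q = 379 − 7(486/11) = 767/11.
DWL = ½ × 18 × (1271/11 − 767/11) = 4536/11.

Deadweight loss = 4536/11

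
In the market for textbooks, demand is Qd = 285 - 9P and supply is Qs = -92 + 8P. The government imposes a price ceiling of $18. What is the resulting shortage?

Equilibrium price would be P* = 377/17, so the ceiling at 18 binds.
At P = 18: Qd = 285 − 9(18) = 123, Qs = -92 + 8(18) = 52.
Shortage = 123 − 52 = 71.

Shortage = 71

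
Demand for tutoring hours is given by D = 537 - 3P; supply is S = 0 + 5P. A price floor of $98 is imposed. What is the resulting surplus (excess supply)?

Surplus = 247

Equilibrium price would be P* = 67.125, so the floor at 98 binds.
At P = 98: D = 243, S = 490.
Surplus = 490 − 243 = 247.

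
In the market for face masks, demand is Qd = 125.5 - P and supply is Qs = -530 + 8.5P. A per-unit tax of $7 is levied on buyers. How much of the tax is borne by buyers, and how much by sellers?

Buyers bear 119/19, sellers bear 14/19

Pre-tax equilibrium: P* = 69, Q* = 56.5.
Tax on buyers shifts demand to Qd = 125.5 − 1(P + 7) = 118.5 - P.
118.5 - P = -530 + 8.5P gives seller price Ps = 1297/19; buyers pay Pb = 1297/19 + 7 = 1430/19.
New quantity: Q = 125.5 − 1(1430/19) = 1909/38.
Buyer burden = 1430/19 − 69 = 119/19; seller burden = 69 − 1297/19 = 14/19.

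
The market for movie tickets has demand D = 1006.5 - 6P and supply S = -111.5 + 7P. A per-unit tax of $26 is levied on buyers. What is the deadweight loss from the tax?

Deadweight loss = 1092

Pre-tax equilibrium: P* = 86, Q* = 490.5.
Tax on buyers shifts demand to D = 1006.5 − 6(P + 26) = 850.5 - 6P.
850.5 - 6P = -111.5 + 7P gives seller price Ps = 74; buyers pay Pb = 74 + 26 = 100.
New quantity: Q = 1006.5 − 6(100) = 406.5.
DWL = ½ × 26 × (490.5 − 406.5) = 1092.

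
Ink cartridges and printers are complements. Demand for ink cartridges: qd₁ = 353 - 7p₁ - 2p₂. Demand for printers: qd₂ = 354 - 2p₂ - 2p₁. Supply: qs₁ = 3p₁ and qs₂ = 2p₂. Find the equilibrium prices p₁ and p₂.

p₁ = 176/9, p₂ = 1417/18

Market 1: 353 - 7p₁ - 2p₂ = 3p₁ → 10p₁ + 2p₂ = 353.
Market 2: 4p₂ + 2p₁ = 354.
Eliminating p₂: 4×(1) − 2×(2) gives 36p₁ = 704, so p₁ = 176/9.
Back-substitute into (2): p₂ = (354 − 2×176/9) / 4 = 1417/18.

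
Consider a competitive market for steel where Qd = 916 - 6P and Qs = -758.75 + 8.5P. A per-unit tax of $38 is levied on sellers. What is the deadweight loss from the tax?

Pre-tax equilibrium: P* = 115.5, Q* = 223.
Tax on sellers shifts supply to Qs = -758.75 + 8.5(P − 38) = -1081.75 + 8.5P.
916 - 6P = -1081.75 + 8.5P gives buyer price Pb = 7991/58; sellers receive Ps = 7991/58 − 38 = 5787/58.
New quantity: Q = 916 − 6(7991/58) = 2591/29.
DWL = ½ × 38 × (223 − 2591/29) = 73644/29.

Deadweight loss = 73644/29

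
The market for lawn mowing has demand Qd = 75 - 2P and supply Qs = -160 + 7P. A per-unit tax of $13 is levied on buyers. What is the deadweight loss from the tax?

Deadweight loss = 1183/9

Pre-tax equilibrium: P* = 235/9, Q* = 205/9.
Tax on buyers shifts demand to Qd = 75 − 2(P + 13) = 49 - 2P.
49 - 2P = -160 + 7P gives seller price Ps = 209/9; buyers pay Pb = 209/9 + 13 = 326/9.
New quantity: Q = 75 − 2(326/9) = 23/9.
DWL = ½ × 13 × (205/9 − 23/9) = 1183/9.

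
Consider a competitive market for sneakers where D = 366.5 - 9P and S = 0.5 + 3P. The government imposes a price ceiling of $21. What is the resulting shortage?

Equilibrium price would be P* = 30.5, so the ceiling at 21 binds.
At P = 21: D = 366.5 − 9(21) = 177.5, S = 0.5 + 3(21) = 63.5.
Shortage = 177.5 − 63.5 = 114.

Shortage = 114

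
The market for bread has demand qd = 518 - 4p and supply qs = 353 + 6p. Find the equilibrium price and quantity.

p* = 16.5, q* = 452

Set qd = qs: 518 - 4p = 353 + 6p.
165 = 10p, so p* = 16.5.
q* = 518 − 4(16.5) = 452.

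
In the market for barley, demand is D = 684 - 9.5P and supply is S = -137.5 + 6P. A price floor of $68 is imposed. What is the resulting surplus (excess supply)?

Equilibrium price would be P* = 53, so the floor at 68 binds.
At P = 68: D = 38, S = 270.5.
Surplus = 270.5 − 38 = 232.5.

Surplus = 232.5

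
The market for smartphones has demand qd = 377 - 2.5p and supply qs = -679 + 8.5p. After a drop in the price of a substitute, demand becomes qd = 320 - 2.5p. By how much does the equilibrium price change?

Original equilibrium: p* = 96, q* = 137.
New equilibrium: 320 - 2.5p = -679 + 8.5p, so 999 = 11p and p' = 999/11; q' = 320 − 2.5(999/11) = 2045/22.
Change in price: 999/11 − 96 = -57/11.

Δp = -57/11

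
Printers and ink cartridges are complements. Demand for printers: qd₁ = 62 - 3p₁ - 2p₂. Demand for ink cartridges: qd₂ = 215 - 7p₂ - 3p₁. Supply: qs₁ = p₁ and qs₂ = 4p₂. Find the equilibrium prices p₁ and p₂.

Market 1: 62 - 3p₁ - 2p₂ = p₁ → 4p₁ + 2p₂ = 62.
Market 2: 11p₂ + 3p₁ = 215.
Eliminating p₂: 11×(1) − 2×(2) gives 38p₁ = 252, so p₁ = 126/19.
Back-substitute into (2): p₂ = (215 − 3×126/19) / 11 = 337/19.

p₁ = 126/19, p₂ = 337/19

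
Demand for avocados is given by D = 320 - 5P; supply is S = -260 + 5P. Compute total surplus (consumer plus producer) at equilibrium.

Total surplus = 180

Equilibrium: 320 - 5P = -260 + 5P gives P* = 58, Q* = 30.
Demand choke price: P = 64; supply starts at P = 52.
CS = ½(64 − 58)(30) = 90; PS = ½(58 − 52)(30) = 90.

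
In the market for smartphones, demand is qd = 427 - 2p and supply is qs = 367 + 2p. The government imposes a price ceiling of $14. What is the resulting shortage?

Equilibrium price would be p* = 15, so the ceiling at 14 binds.
At p = 14: qd = 427 − 2(14) = 399, qs = 367 + 2(14) = 395.
Shortage = 399 − 395 = 4.

Shortage = 4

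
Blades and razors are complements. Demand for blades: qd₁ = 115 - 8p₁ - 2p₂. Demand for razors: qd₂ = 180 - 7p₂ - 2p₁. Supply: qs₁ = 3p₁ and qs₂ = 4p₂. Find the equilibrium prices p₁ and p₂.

p₁ = 905/117, p₂ = 1750/117

Market 1: 115 - 8p₁ - 2p₂ = 3p₁ → 11p₁ + 2p₂ = 115.
Market 2: 11p₂ + 2p₁ = 180.
Eliminating p₂: 11×(1) − 2×(2) gives 117p₁ = 905, so p₁ = 905/117.
Back-substitute into (2): p₂ = (180 − 2×905/117) / 11 = 1750/117.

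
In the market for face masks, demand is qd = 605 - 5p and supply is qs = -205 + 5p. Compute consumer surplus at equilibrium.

Equilibrium: 605 - 5p = -205 + 5p gives p* = 81, q* = 200.
Demand choke price (qd = 0): p = 121.
CS = ½(121 − 81)(200) = 4000.

Consumer surplus = 4000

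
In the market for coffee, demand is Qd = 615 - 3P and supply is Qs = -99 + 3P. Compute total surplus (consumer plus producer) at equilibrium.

Total surplus = 22188

Equilibrium: 615 - 3P = -99 + 3P gives P* = 119, Q* = 258.
Demand choke price: P = 205; supply starts at P = 33.
CS = ½(205 − 119)(258) = 11094; PS = ½(119 − 33)(258) = 11094.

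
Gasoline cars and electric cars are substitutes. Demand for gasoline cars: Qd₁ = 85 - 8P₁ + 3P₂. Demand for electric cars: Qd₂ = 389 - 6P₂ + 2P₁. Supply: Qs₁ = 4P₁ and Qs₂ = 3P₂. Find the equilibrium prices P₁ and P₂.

P₁ = 322/17, P₂ = 2419/51

Market 1: 85 - 8P₁ + 3P₂ = 4P₁ → 12P₁ - 3P₂ = 85.
Market 2: 9P₂ - 2P₁ = 389.
Eliminating P₂: 9×(1) + 3×(2) gives 102P₁ = 1932, so P₁ = 322/17.
Back-substitute into (2): P₂ = (389 + 2×322/17) / 9 = 2419/51.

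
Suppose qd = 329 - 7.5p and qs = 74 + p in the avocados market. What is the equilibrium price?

Set qd = qs: 329 - 7.5p = 74 + p.
255 = 8.5p, so p* = 30.
q* = 329 − 7.5(30) = 104.

p* = 30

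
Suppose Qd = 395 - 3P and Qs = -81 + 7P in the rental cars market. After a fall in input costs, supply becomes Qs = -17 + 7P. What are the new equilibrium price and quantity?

P' = 41.2, Q' = 271.4

Original equilibrium: P* = 47.6, Q* = 252.2.
New equilibrium: 395 - 3P = -17 + 7P, so 412 = 10P and P' = 41.2; Q' = 395 − 3(41.2) = 271.4.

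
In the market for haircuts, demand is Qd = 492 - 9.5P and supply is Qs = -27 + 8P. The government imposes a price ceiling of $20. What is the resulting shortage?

Shortage = 169

Equilibrium price would be P* = 1038/35, so the ceiling at 20 binds.
At P = 20: Qd = 492 − 9.5(20) = 302, Qs = -27 + 8(20) = 133.
Shortage = 302 − 133 = 169.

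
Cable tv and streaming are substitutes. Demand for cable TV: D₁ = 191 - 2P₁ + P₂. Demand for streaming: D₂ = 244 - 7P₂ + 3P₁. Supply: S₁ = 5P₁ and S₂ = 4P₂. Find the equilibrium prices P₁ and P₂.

P₁ = 2345/74, P₂ = 2281/74

Market 1: 191 - 2P₁ + P₂ = 5P₁ → 7P₁ - P₂ = 191.
Market 2: 11P₂ - 3P₁ = 244.
Eliminating P₂: 11×(1) + 1×(2) gives 74P₁ = 2345, so P₁ = 2345/74.
Back-substitute into (2): P₂ = (244 + 3×2345/74) / 11 = 2281/74.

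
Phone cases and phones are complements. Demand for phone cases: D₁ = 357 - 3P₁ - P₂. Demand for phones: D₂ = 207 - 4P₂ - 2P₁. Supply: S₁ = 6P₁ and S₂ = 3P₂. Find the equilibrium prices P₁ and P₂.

Market 1: 357 - 3P₁ - P₂ = 6P₁ → 9P₁ + P₂ = 357.
Market 2: 7P₂ + 2P₁ = 207.
Eliminating P₂: 7×(1) − 1×(2) gives 61P₁ = 2292, so P₁ = 2292/61.
Back-substitute into (2): P₂ = (207 − 2×2292/61) / 7 = 1149/61.

P₁ = 2292/61, P₂ = 1149/61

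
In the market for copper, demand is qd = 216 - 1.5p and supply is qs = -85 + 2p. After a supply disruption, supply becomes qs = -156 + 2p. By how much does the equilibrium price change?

Δp = 142/7

Original equilibrium: p* = 86, q* = 87.
New equilibrium: 216 - 1.5p = -156 + 2p, so 372 = 3.5p and p' = 744/7; q' = 216 − 1.5(744/7) = 396/7.
Change in price: 744/7 − 86 = 142/7.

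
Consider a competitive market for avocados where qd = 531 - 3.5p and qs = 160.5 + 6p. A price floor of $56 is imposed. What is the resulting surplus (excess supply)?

Equilibrium price would be p* = 39, so the floor at 56 binds.
At p = 56: qd = 335, qs = 496.5.
Surplus = 496.5 − 335 = 161.5.

Surplus = 161.5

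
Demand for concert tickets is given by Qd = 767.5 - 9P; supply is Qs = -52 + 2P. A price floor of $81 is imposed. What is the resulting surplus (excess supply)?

Surplus = 71.5

Equilibrium price would be P* = 74.5, so the floor at 81 binds.
At P = 81: Qd = 38.5, Qs = 110.
Surplus = 110 − 38.5 = 71.5.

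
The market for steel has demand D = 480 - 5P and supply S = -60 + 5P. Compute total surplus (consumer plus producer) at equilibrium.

Equilibrium: 480 - 5P = -60 + 5P gives P* = 54, Q* = 210.
Demand choke price: P = 96; supply starts at P = 12.
CS = ½(96 − 54)(210) = 4410; PS = ½(54 − 12)(210) = 4410.

Total surplus = 8820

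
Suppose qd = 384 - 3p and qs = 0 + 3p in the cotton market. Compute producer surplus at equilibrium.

Equilibrium: 384 - 3p = 0 + 3p gives p* = 64, q* = 192.
Supply starts at p = 0 (where qs = 0).
PS = ½(64 − 0)(192) = 6144.

Producer surplus = 6144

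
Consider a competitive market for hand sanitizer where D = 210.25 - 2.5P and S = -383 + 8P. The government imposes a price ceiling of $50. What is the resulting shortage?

Shortage = 68.25

Equilibrium price would be P* = 56.5, so the ceiling at 50 binds.
At P = 50: D = 210.25 − 2.5(50) = 85.25, S = -383 + 8(50) = 17.
Shortage = 85.25 − 17 = 68.25.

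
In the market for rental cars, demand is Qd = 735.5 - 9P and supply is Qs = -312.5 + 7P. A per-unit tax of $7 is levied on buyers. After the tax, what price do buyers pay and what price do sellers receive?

Buyers pay $68.5625, sellers receive $61.5625

Pre-tax equilibrium: P* = 65.5, Q* = 146.
Tax on buyers shifts demand to Qd = 735.5 − 9(P + 7) = 672.5 - 9P.
672.5 - 9P = -312.5 + 7P gives seller price Ps = 61.5625; buyers pay Pb = 61.5625 + 7 = 68.5625.
New quantity: Q = 735.5 − 9(68.5625) = 118.4375.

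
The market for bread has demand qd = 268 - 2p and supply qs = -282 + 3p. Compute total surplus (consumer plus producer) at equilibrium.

Total surplus = 960

Equilibrium: 268 - 2p = -282 + 3p gives p* = 110, q* = 48.
Demand choke price: p = 134; supply starts at p = 94.
CS = ½(134 − 110)(48) = 576; PS = ½(110 − 94)(48) = 384.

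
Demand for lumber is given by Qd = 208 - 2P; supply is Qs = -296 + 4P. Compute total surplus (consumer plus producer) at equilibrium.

Total surplus = 600

Equilibrium: 208 - 2P = -296 + 4P gives P* = 84, Q* = 40.
Demand choke price: P = 104; supply starts at P = 74.
CS = ½(104 − 84)(40) = 400; PS = ½(84 − 74)(40) = 200.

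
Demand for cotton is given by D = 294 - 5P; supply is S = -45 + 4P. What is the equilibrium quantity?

Set D = S: 294 - 5P = -45 + 4P.
339 = 9P, so P* = 113/3.
Q* = 294 − 5(113/3) = 317/3.

Q* = 317/3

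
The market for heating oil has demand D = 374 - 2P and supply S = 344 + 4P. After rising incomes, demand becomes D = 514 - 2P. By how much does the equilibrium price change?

Original equilibrium: P* = 5, Q* = 364.
New equilibrium: 514 - 2P = 344 + 4P, so 170 = 6P and P' = 85/3; Q' = 514 − 2(85/3) = 1372/3.
Change in price: 85/3 − 5 = 70/3.

ΔP = 70/3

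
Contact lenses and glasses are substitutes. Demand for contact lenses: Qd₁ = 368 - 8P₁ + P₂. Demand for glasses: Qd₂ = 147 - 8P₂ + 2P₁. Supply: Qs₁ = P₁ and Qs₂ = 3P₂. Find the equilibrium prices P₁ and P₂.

P₁ = 4195/97, P₂ = 2059/97

Market 1: 368 - 8P₁ + P₂ = P₁ → 9P₁ - P₂ = 368.
Market 2: 11P₂ - 2P₁ = 147.
Eliminating P₂: 11×(1) + 1×(2) gives 97P₁ = 4195, so P₁ = 4195/97.
Back-substitute into (2): P₂ = (147 + 2×4195/97) / 11 = 2059/97.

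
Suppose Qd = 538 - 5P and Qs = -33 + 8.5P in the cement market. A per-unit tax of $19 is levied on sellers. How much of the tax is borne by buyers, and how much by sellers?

Buyers bear 323/27, sellers bear 190/27

Pre-tax equilibrium: P* = 1142/27, Q* = 8816/27.
Tax on sellers shifts supply to Qs = -33 + 8.5(P − 19) = -194.5 + 8.5P.
538 - 5P = -194.5 + 8.5P gives buyer price Pb = 1465/27; sellers receive Ps = 1465/27 − 19 = 952/27.
New quantity: Q = 538 − 5(1465/27) = 7201/27.
Buyer burden = 1465/27 − 1142/27 = 323/27; seller burden = 1142/27 − 952/27 = 190/27.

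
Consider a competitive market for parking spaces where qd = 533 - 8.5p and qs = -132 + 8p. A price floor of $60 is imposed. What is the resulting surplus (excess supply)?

Equilibrium price would be p* = 1330/33, so the floor at 60 binds.
At p = 60: qd = 23, qs = 348.
Surplus = 348 − 23 = 325.

Surplus = 325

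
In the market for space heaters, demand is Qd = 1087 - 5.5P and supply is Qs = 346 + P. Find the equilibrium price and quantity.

Set Qd = Qs: 1087 - 5.5P = 346 + P.
741 = 6.5P, so P* = 114.
Q* = 1087 − 5.5(114) = 460.

P* = 114, Q* = 460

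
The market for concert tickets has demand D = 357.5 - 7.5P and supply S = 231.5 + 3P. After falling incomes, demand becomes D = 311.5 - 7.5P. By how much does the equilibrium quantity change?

ΔQ = -92/7

Original equilibrium: P* = 12, Q* = 267.5.
New equilibrium: 311.5 - 7.5P = 231.5 + 3P, so 80 = 10.5P and P' = 160/21; Q' = 311.5 − 7.5(160/21) = 3561/14.
Change in quantity: 3561/14 − 267.5 = -92/7.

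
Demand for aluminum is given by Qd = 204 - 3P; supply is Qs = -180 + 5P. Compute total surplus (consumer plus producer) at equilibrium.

Total surplus = 960

Equilibrium: 204 - 3P = -180 + 5P gives P* = 48, Q* = 60.
Demand choke price: P = 68; supply starts at P = 36.
CS = ½(68 − 48)(60) = 600; PS = ½(48 − 36)(60) = 360.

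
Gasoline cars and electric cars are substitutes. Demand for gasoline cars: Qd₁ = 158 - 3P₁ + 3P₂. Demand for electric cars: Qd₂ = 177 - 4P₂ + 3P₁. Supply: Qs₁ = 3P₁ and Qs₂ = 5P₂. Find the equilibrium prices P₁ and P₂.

Market 1: 158 - 3P₁ + 3P₂ = 3P₁ → 6P₁ - 3P₂ = 158.
Market 2: 9P₂ - 3P₁ = 177.
Eliminating P₂: 9×(1) + 3×(2) gives 45P₁ = 1953, so P₁ = 43.4.
Back-substitute into (2): P₂ = (177 + 3×43.4) / 9 = 512/15.

P₁ = 43.4, P₂ = 512/15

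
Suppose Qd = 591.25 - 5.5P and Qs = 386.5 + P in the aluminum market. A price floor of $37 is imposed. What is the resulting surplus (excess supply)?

Surplus = 35.75

Equilibrium price would be P* = 31.5, so the floor at 37 binds.
At P = 37: Qd = 387.75, Qs = 423.5.
Surplus = 423.5 − 387.75 = 35.75.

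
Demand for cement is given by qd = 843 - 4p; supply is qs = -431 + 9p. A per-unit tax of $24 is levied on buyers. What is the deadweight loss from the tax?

Pre-tax equilibrium: p* = 98, q* = 451.
Tax on buyers shifts demand to qd = 843 − 4(p + 24) = 747 - 4p.
747 - 4p = -431 + 9p gives seller price ps = 1178/13; buyers pay pb = 1178/13 + 24 = 1490/13.
New quantity: q = 843 − 4(1490/13) = 4999/13.
DWL = ½ × 24 × (451 − 4999/13) = 10368/13.

Deadweight loss = 10368/13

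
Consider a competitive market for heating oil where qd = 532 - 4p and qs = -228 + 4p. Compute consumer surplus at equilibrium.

Consumer surplus = 2888

Equilibrium: 532 - 4p = -228 + 4p gives p* = 95, q* = 152.
Demand choke price (qd = 0): p = 133.
CS = ½(133 − 95)(152) = 2888.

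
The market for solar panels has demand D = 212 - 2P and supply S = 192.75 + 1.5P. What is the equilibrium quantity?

Set D = S: 212 - 2P = 192.75 + 1.5P.
19.25 = 3.5P, so P* = 5.5.
Q* = 212 − 2(5.5) = 201.

Q* = 201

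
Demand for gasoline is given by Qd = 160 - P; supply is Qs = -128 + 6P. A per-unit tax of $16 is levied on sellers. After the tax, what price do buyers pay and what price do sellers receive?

Pre-tax equilibrium: P* = 288/7, Q* = 832/7.
Tax on sellers shifts supply to Qs = -128 + 6(P − 16) = -224 + 6P.
160 - P = -224 + 6P gives buyer price Pb = 384/7; sellers receive Ps = 384/7 − 16 = 272/7.
New quantity: Q = 160 − 1(384/7) = 736/7.

Buyers pay 384/7, sellers receive 272/7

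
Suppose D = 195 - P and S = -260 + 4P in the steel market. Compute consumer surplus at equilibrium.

Equilibrium: 195 - P = -260 + 4P gives P* = 91, Q* = 104.
Demand choke price (D = 0): P = 195.
CS = ½(195 − 91)(104) = 5408.

Consumer surplus = 5408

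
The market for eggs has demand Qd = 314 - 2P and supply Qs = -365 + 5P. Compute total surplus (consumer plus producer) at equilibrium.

Equilibrium: 314 - 2P = -365 + 5P gives P* = 97, Q* = 120.
Demand choke price: P = 157; supply starts at P = 73.
CS = ½(157 − 97)(120) = 3600; PS = ½(97 − 73)(120) = 1440.

Total surplus = 5040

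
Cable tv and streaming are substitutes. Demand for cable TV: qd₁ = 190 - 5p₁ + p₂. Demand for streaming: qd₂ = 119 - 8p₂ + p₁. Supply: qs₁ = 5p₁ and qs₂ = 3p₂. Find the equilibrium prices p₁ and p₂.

Market 1: 190 - 5p₁ + p₂ = 5p₁ → 10p₁ - p₂ = 190.
Market 2: 11p₂ - p₁ = 119.
Eliminating p₂: 11×(1) + 1×(2) gives 109p₁ = 2209, so p₁ = 2209/109.
Back-substitute into (2): p₂ = (119 + 1×2209/109) / 11 = 1380/109.

p₁ = 2209/109, p₂ = 1380/109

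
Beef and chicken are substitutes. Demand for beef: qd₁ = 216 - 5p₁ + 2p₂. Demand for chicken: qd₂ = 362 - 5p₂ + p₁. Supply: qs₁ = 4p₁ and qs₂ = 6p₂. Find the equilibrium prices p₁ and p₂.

p₁ = 3100/97, p₂ = 3474/97

Market 1: 216 - 5p₁ + 2p₂ = 4p₁ → 9p₁ - 2p₂ = 216.
Market 2: 11p₂ - p₁ = 362.
Eliminating p₂: 11×(1) + 2×(2) gives 97p₁ = 3100, so p₁ = 3100/97.
Back-substitute into (2): p₂ = (362 + 1×3100/97) / 11 = 3474/97.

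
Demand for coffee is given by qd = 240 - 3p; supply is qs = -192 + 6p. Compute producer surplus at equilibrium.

Equilibrium: 240 - 3p = -192 + 6p gives p* = 48, q* = 96.
Supply starts at p = 32 (where qs = 0).
PS = ½(48 − 32)(96) = 768.

Producer surplus = 768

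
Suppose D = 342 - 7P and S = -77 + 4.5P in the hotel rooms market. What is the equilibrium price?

Set D = S: 342 - 7P = -77 + 4.5P.
419 = 11.5P, so P* = 838/23.
Q* = 342 − 7(838/23) = 2000/23.

P* = 838/23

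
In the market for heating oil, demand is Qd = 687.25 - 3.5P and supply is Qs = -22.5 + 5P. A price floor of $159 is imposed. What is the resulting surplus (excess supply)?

Surplus = 641.75

Equilibrium price would be P* = 83.5, so the floor at 159 binds.
At P = 159: Qd = 130.75, Qs = 772.5.
Surplus = 772.5 − 130.75 = 641.75.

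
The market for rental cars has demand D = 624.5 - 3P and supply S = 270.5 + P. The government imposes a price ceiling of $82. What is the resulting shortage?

Shortage = 26

Equilibrium price would be P* = 88.5, so the ceiling at 82 binds.
At P = 82: D = 624.5 − 3(82) = 378.5, S = 270.5 + 1(82) = 352.5.
Shortage = 378.5 − 352.5 = 26.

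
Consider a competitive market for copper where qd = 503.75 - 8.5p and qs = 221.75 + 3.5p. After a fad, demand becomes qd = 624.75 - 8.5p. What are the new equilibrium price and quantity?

p' = 403/12, q' = 8143/24

Original equilibrium: p* = 23.5, q* = 304.
New equilibrium: 624.75 - 8.5p = 221.75 + 3.5p, so 403 = 12p and p' = 403/12; q' = 624.75 − 8.5(403/12) = 8143/24.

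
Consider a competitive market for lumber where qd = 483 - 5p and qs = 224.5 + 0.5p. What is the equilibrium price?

p* = 47

Set qd = qs: 483 - 5p = 224.5 + 0.5p.
258.5 = 5.5p, so p* = 47.
q* = 483 − 5(47) = 248.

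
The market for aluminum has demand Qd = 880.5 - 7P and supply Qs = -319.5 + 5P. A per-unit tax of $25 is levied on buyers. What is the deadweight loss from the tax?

Pre-tax equilibrium: P* = 100, Q* = 180.5.
Tax on buyers shifts demand to Qd = 880.5 − 7(P + 25) = 705.5 - 7P.
705.5 - 7P = -319.5 + 5P gives seller price Ps = 1025/12; buyers pay Pb = 1025/12 + 25 = 1325/12.
New quantity: Q = 880.5 − 7(1325/12) = 1291/12.
DWL = ½ × 25 × (180.5 − 1291/12) = 21875/24.

Deadweight loss = 21875/24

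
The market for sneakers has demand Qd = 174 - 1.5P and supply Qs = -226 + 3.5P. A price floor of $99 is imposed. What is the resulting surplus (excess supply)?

Surplus = 95

Equilibrium price would be P* = 80, so the floor at 99 binds.
At P = 99: Qd = 25.5, Qs = 120.5.
Surplus = 120.5 − 25.5 = 95.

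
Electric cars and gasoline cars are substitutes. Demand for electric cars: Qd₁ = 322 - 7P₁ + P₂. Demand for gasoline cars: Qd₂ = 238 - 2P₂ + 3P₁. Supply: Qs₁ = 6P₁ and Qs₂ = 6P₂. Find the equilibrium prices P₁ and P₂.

P₁ = 2814/101, P₂ = 4060/101

Market 1: 322 - 7P₁ + P₂ = 6P₁ → 13P₁ - P₂ = 322.
Market 2: 8P₂ - 3P₁ = 238.
Eliminating P₂: 8×(1) + 1×(2) gives 101P₁ = 2814, so P₁ = 2814/101.
Back-substitute into (2): P₂ = (238 + 3×2814/101) / 8 = 4060/101.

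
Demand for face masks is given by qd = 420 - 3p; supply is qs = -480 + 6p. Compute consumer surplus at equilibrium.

Consumer surplus = 2400

Equilibrium: 420 - 3p = -480 + 6p gives p* = 100, q* = 120.
Demand choke price (qd = 0): p = 140.
CS = ½(140 − 100)(120) = 2400.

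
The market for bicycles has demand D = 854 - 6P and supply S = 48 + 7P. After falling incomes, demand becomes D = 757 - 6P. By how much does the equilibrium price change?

ΔP = -97/13

Original equilibrium: P* = 62, Q* = 482.
New equilibrium: 757 - 6P = 48 + 7P, so 709 = 13P and P' = 709/13; Q' = 757 − 6(709/13) = 5587/13.
Change in price: 709/13 − 62 = -97/13.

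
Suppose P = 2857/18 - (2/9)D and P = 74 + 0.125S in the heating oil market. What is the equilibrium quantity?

Set the two price expressions equal: 2857/18 - (2/9)Q = 74 + 0.125Q.
1525/18 = (25/72)Q, so Q* = 244.
P* = 2857/18 − (2/9)(244) = 104.5.

Q* = 244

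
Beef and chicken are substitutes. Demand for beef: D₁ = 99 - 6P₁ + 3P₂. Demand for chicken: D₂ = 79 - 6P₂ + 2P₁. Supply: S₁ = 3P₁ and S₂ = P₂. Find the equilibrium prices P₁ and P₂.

Market 1: 99 - 6P₁ + 3P₂ = 3P₁ → 9P₁ - 3P₂ = 99.
Market 2: 7P₂ - 2P₁ = 79.
Eliminating P₂: 7×(1) + 3×(2) gives 57P₁ = 930, so P₁ = 310/19.
Back-substitute into (2): P₂ = (79 + 2×310/19) / 7 = 303/19.

P₁ = 310/19, P₂ = 303/19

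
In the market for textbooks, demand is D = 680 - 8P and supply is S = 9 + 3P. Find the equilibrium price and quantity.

P* = 61, Q* = 192

Set D = S: 680 - 8P = 9 + 3P.
671 = 11P, so P* = 61.
Q* = 680 − 8(61) = 192.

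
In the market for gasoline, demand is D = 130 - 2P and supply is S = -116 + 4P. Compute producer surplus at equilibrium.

Equilibrium: 130 - 2P = -116 + 4P gives P* = 41, Q* = 48.
Supply starts at P = 29 (where S = 0).
PS = ½(41 − 29)(48) = 288.

Producer surplus = 288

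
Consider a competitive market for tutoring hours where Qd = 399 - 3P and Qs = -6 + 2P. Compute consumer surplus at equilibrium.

Consumer surplus = 4056

Equilibrium: 399 - 3P = -6 + 2P gives P* = 81, Q* = 156.
Demand choke price (Qd = 0): P = 133.
CS = ½(133 − 81)(156) = 4056.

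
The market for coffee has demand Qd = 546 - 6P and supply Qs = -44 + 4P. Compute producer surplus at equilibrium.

Producer surplus = 4608

Equilibrium: 546 - 6P = -44 + 4P gives P* = 59, Q* = 192.
Supply starts at P = 11 (where Qs = 0).
PS = ½(59 − 11)(192) = 4608.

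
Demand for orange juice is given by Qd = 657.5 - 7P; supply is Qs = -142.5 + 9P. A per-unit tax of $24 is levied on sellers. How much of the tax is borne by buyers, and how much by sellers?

Pre-tax equilibrium: P* = 50, Q* = 307.5.
Tax on sellers shifts supply to Qs = -142.5 + 9(P − 24) = -358.5 + 9P.
657.5 - 7P = -358.5 + 9P gives buyer price Pb = 63.5; sellers receive Ps = 63.5 − 24 = 39.5.
New quantity: Q = 657.5 − 7(63.5) = 213.
Buyer burden = 63.5 − 50 = 13.5; seller burden = 50 − 39.5 = 10.5.

Buyers bear $13.5, sellers bear $10.5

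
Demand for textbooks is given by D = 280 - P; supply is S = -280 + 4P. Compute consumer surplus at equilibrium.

Consumer surplus = 14112

Equilibrium: 280 - P = -280 + 4P gives P* = 112, Q* = 168.
Demand choke price (D = 0): P = 280.
CS = ½(280 − 112)(168) = 14112.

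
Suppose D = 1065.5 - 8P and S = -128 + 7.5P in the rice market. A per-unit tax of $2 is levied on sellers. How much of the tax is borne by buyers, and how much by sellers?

Pre-tax equilibrium: P* = 77, Q* = 449.5.
Tax on sellers shifts supply to S = -128 + 7.5(P − 2) = -143 + 7.5P.
1065.5 - 8P = -143 + 7.5P gives buyer price Pb = 2417/31; sellers receive Ps = 2417/31 − 2 = 2355/31.
New quantity: Q = 1065.5 − 8(2417/31) = 27389/62.
Buyer burden = 2417/31 − 77 = 30/31; seller burden = 77 − 2355/31 = 32/31.

Buyers bear 30/31, sellers bear 32/31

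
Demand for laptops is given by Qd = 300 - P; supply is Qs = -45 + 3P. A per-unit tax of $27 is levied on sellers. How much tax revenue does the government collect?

Pre-tax equilibrium: P* = 86.25, Q* = 213.75.
Tax on sellers shifts supply to Qs = -45 + 3(P − 27) = -126 + 3P.
300 - P = -126 + 3P gives buyer price Pb = 106.5; sellers receive Ps = 106.5 − 27 = 79.5.
New quantity: Q = 300 − 1(106.5) = 193.5.
Revenue = 27 × 193.5 = 5224.5.

Tax revenue = 5224.5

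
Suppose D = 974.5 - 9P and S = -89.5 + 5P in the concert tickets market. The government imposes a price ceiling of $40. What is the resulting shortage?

Shortage = 504

Equilibrium price would be P* = 76, so the ceiling at 40 binds.
At P = 40: D = 974.5 − 9(40) = 614.5, S = -89.5 + 5(40) = 110.5.
Shortage = 614.5 − 110.5 = 504.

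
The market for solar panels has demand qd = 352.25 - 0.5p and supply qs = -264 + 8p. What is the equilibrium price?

p* = 72.5

Set qd = qs: 352.25 - 0.5p = -264 + 8p.
616.25 = 8.5p, so p* = 72.5.
q* = 352.25 − 0.5(72.5) = 316.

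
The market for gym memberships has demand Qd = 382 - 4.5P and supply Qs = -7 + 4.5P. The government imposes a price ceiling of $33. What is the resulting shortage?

Equilibrium price would be P* = 389/9, so the ceiling at 33 binds.
At P = 33: Qd = 382 − 4.5(33) = 233.5, Qs = -7 + 4.5(33) = 141.5.
Shortage = 233.5 − 141.5 = 92.

Shortage = 92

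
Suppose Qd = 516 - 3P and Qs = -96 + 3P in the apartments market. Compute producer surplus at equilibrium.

Producer surplus = 7350

Equilibrium: 516 - 3P = -96 + 3P gives P* = 102, Q* = 210.
Supply starts at P = 32 (where Qs = 0).
PS = ½(102 − 32)(210) = 7350.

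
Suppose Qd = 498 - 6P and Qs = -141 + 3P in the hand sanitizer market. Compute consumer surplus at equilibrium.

Equilibrium: 498 - 6P = -141 + 3P gives P* = 71, Q* = 72.
Demand choke price (Qd = 0): P = 83.
CS = ½(83 − 71)(72) = 432.

Consumer surplus = 432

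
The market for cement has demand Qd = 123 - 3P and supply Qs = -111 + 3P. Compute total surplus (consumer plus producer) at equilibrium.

Equilibrium: 123 - 3P = -111 + 3P gives P* = 39, Q* = 6.
Demand choke price: P = 41; supply starts at P = 37.
CS = ½(41 − 39)(6) = 6; PS = ½(39 − 37)(6) = 6.

Total surplus = 12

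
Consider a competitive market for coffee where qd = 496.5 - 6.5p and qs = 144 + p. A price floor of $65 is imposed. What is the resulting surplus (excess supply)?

Surplus = 135

Equilibrium price would be p* = 47, so the floor at 65 binds.
At p = 65: qd = 74, qs = 209.
Surplus = 209 − 74 = 135.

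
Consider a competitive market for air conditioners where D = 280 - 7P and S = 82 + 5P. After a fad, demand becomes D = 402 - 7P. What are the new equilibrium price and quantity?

P' = 80/3, Q' = 646/3

Original equilibrium: P* = 16.5, Q* = 164.5.
New equilibrium: 402 - 7P = 82 + 5P, so 320 = 12P and P' = 80/3; Q' = 402 − 7(80/3) = 646/3.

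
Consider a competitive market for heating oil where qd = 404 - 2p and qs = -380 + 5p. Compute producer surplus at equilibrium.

Producer surplus = 3240

Equilibrium: 404 - 2p = -380 + 5p gives p* = 112, q* = 180.
Supply starts at p = 76 (where qs = 0).
PS = ½(112 − 76)(180) = 3240.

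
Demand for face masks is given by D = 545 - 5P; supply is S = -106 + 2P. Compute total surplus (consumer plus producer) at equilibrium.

Equilibrium: 545 - 5P = -106 + 2P gives P* = 93, Q* = 80.
Demand choke price: P = 109; supply starts at P = 53.
CS = ½(109 − 93)(80) = 640; PS = ½(93 − 53)(80) = 1600.

Total surplus = 2240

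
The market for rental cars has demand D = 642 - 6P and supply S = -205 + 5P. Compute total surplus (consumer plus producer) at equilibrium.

Total surplus = 5940

Equilibrium: 642 - 6P = -205 + 5P gives P* = 77, Q* = 180.
Demand choke price: P = 107; supply starts at P = 41.
CS = ½(107 − 77)(180) = 2700; PS = ½(77 − 41)(180) = 3240.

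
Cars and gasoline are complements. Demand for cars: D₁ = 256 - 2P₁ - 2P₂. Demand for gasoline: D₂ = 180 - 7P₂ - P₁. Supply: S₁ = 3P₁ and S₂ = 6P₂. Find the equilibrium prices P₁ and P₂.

P₁ = 424/9, P₂ = 92/9

Market 1: 256 - 2P₁ - 2P₂ = 3P₁ → 5P₁ + 2P₂ = 256.
Market 2: 13P₂ + P₁ = 180.
Eliminating P₂: 13×(1) − 2×(2) gives 63P₁ = 2968, so P₁ = 424/9.
Back-substitute into (2): P₂ = (180 − 1×424/9) / 13 = 92/9.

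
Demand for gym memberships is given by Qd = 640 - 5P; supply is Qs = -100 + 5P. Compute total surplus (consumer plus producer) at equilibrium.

Total surplus = 14580

Equilibrium: 640 - 5P = -100 + 5P gives P* = 74, Q* = 270.
Demand choke price: P = 128; supply starts at P = 20.
CS = ½(128 − 74)(270) = 7290; PS = ½(74 − 20)(270) = 7290.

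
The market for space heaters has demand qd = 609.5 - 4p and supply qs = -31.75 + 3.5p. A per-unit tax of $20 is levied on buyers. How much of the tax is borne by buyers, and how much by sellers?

Buyers bear 28/3, sellers bear 32/3

Pre-tax equilibrium: p* = 85.5, q* = 267.5.
Tax on buyers shifts demand to qd = 609.5 − 4(p + 20) = 529.5 - 4p.
529.5 - 4p = -31.75 + 3.5p gives seller price ps = 449/6; buyers pay pb = 449/6 + 20 = 569/6.
New quantity: q = 609.5 − 4(569/6) = 1381/6.
Buyer burden = 569/6 − 85.5 = 28/3; seller burden = 85.5 − 449/6 = 32/3.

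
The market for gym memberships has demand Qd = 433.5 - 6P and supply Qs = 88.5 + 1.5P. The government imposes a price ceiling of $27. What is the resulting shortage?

Equilibrium price would be P* = 46, so the ceiling at 27 binds.
At P = 27: Qd = 433.5 − 6(27) = 271.5, Qs = 88.5 + 1.5(27) = 129.
Shortage = 271.5 − 129 = 142.5.

Shortage = 142.5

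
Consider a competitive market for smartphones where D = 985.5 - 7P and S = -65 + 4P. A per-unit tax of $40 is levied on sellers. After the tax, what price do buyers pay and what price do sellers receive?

Pre-tax equilibrium: P* = 95.5, Q* = 317.
Tax on sellers shifts supply to S = -65 + 4(P − 40) = -225 + 4P.
985.5 - 7P = -225 + 4P gives buyer price Pb = 2421/22; sellers receive Ps = 2421/22 − 40 = 1541/22.
New quantity: Q = 985.5 − 7(2421/22) = 2367/11.

Buyers pay 2421/22, sellers receive 1541/22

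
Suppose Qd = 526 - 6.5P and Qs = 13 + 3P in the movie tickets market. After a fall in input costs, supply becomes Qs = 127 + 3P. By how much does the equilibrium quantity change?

ΔQ = 78

Original equilibrium: P* = 54, Q* = 175.
New equilibrium: 526 - 6.5P = 127 + 3P, so 399 = 9.5P and P' = 42; Q' = 526 − 6.5(42) = 253.
Change in quantity: 253 − 175 = 78.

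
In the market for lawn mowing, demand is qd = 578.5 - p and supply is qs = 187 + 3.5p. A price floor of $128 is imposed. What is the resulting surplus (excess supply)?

Surplus = 184.5

Equilibrium price would be p* = 87, so the floor at 128 binds.
At p = 128: qd = 450.5, qs = 635.
Surplus = 635 − 450.5 = 184.5.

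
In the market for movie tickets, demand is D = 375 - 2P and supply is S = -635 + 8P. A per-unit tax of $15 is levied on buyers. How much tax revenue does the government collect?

Tax revenue = 2235

Pre-tax equilibrium: P* = 101, Q* = 173.
Tax on buyers shifts demand to D = 375 − 2(P + 15) = 345 - 2P.
345 - 2P = -635 + 8P gives seller price Ps = 98; buyers pay Pb = 98 + 15 = 113.
New quantity: Q = 375 − 2(113) = 149.
Revenue = 15 × 149 = 2235.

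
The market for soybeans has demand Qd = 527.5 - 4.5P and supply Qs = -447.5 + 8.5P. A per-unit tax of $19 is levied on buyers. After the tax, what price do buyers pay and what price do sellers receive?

Pre-tax equilibrium: P* = 75, Q* = 190.
Tax on buyers shifts demand to Qd = 527.5 − 4.5(P + 19) = 442 - 4.5P.
442 - 4.5P = -447.5 + 8.5P gives seller price Ps = 1779/26; buyers pay Pb = 1779/26 + 19 = 2273/26.
New quantity: Q = 527.5 − 4.5(2273/26) = 6973/52.

Buyers pay 2273/26, sellers receive 1779/26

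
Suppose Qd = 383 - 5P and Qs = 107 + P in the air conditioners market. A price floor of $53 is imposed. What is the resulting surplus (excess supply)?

Equilibrium price would be P* = 46, so the floor at 53 binds.
At P = 53: Qd = 118, Qs = 160.
Surplus = 160 − 118 = 42.

Surplus = 42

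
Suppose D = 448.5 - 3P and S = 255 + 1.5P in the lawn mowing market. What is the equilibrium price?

P* = 43

Set D = S: 448.5 - 3P = 255 + 1.5P.
193.5 = 4.5P, so P* = 43.
Q* = 448.5 − 3(43) = 319.5.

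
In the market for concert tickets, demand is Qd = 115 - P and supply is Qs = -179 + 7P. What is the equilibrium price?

Set Qd = Qs: 115 - P = -179 + 7P.
294 = 8P, so P* = 36.75.
Q* = 115 − 1(36.75) = 78.25.

P* = 36.75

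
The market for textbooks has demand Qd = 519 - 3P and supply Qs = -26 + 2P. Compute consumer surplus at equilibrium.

Equilibrium: 519 - 3P = -26 + 2P gives P* = 109, Q* = 192.
Demand choke price (Qd = 0): P = 173.
CS = ½(173 − 109)(192) = 6144.

Consumer surplus = 6144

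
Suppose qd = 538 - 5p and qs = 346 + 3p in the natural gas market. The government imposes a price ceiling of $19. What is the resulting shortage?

Equilibrium price would be p* = 24, so the ceiling at 19 binds.
At p = 19: qd = 538 − 5(19) = 443, qs = 346 + 3(19) = 403.
Shortage = 443 − 403 = 40.

Shortage = 40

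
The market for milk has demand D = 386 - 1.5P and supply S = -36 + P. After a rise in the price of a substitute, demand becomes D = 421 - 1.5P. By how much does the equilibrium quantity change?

ΔQ = 14

Original equilibrium: P* = 168.8, Q* = 132.8.
New equilibrium: 421 - 1.5P = -36 + P, so 457 = 2.5P and P' = 182.8; Q' = 421 − 1.5(182.8) = 146.8.
Change in quantity: 146.8 − 132.8 = 14.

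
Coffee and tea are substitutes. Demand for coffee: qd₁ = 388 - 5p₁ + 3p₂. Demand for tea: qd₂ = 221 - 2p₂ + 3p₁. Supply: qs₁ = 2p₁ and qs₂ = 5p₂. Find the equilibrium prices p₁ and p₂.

p₁ = 84.475, p₂ = 67.775

Market 1: 388 - 5p₁ + 3p₂ = 2p₁ → 7p₁ - 3p₂ = 388.
Market 2: 7p₂ - 3p₁ = 221.
Eliminating p₂: 7×(1) + 3×(2) gives 40p₁ = 3379, so p₁ = 84.475.
Back-substitute into (2): p₂ = (221 + 3×84.475) / 7 = 67.775.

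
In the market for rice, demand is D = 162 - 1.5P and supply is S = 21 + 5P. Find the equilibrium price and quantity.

P* = 282/13, Q* = 1683/13

Set D = S: 162 - 1.5P = 21 + 5P.
141 = 6.5P, so P* = 282/13.
Q* = 162 − 1.5(282/13) = 1683/13.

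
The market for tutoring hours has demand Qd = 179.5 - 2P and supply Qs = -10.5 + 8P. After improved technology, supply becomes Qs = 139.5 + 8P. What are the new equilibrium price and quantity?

Original equilibrium: P* = 19, Q* = 141.5.
New equilibrium: 179.5 - 2P = 139.5 + 8P, so 40 = 10P and P' = 4; Q' = 179.5 − 2(4) = 171.5.

P' = 4, Q' = 171.5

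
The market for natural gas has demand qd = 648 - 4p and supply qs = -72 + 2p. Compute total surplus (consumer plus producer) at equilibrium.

Equilibrium: 648 - 4p = -72 + 2p gives p* = 120, q* = 168.
Demand choke price: p = 162; supply starts at p = 36.
CS = ½(162 − 120)(168) = 3528; PS = ½(120 − 36)(168) = 7056.

Total surplus = 10584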